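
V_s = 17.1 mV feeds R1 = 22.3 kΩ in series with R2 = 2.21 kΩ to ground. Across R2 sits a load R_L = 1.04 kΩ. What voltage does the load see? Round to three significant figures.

V_out ≈ 0.526 mV

R2 ‖ R_L = (2.21 × 1.04)/(2.21 + 1.04) = 0.7072 kΩ.
Now apply the divider: V_out = 17.1 × 0.03074 = 0.5256 mV.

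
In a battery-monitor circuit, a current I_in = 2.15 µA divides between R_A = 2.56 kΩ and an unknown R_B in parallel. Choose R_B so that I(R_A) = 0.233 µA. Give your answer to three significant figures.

R_B ≈ 0.311 kΩ

In a two-way split, I_A/I_in = R_B/(R_A + R_B).
0.233/2.15 = R_B/(R_A + R_B) → R_B = R_A · (0.1084)/(1 − 0.1084) = 2.56 × 0.1215 = 0.3112 kΩ.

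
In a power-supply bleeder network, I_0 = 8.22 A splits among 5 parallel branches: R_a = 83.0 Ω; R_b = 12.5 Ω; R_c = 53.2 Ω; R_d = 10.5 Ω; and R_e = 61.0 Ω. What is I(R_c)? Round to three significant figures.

I ≈ 0.695 A

Total conductance ΣG = 1/83.0 + 1/12.5 + 1/53.2 + 1/10.5 + 1/61.0 = 0.2225 (units of 1/Ω).
R_c takes the fraction G_k/ΣG = 0.01880/0.2225 = 0.08449, so I = 8.22 × 0.08449 = 0.6945 A.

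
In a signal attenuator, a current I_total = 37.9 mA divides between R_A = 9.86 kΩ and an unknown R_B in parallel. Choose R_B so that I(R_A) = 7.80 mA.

Two-branch current divider: I_A = I_total · R_B/(R_A + R_B).
With f = 0.2058, R_B = R_A · f/(1−f) = 9.86 × 0.2591 = 2.555 kΩ.

R_B ≈ 2.56 kΩ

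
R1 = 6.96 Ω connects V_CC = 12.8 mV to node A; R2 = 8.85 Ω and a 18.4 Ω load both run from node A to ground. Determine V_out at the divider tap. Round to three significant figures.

V_out ≈ 5.91 mV

The load sits in parallel with R2, giving an effective lower resistance R2' = R2·R_L/(R2+R_L) = 5.976 Ω.
Voltage divider with the loaded lower leg: V_out = 12.8 × 5.976/(6.96 + 5.976) = 12.8 × 0.4620 = 5.913 mV.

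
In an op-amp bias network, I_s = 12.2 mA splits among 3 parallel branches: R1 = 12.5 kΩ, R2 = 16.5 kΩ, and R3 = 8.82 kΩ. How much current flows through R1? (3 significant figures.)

Conductances: ΣG = 1/12.5 + 1/16.5 + 1/8.82 = 0.2540 (1/kΩ).
By the current-divider rule, I = I_s · G_k/ΣG = 12.2 × 0.3150 = 3.843 mA.

I ≈ 3.84 mA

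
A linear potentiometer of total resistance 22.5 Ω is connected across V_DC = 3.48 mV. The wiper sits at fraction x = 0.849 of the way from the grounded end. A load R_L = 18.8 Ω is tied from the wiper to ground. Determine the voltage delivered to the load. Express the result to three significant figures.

V_out ≈ 2.56 mV

The pot divides into 3.398 Ω above the wiper and 19.10 Ω below.
R_L loads the lower segment: effective lower R = 9.475 Ω.
Then V_out = V_DC · 9.475/(3.398 + 9.475) = 2.562 mV.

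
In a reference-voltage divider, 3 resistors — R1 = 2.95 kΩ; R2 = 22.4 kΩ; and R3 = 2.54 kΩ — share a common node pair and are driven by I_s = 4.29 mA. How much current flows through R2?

I ≈ 0.246 mA

ΣG = 1/2.95 + 1/22.4 + 1/2.54 = 0.7773.
R2 takes the fraction G_k/ΣG = 0.04464/0.7773 = 0.05743, so I = 4.29 × 0.05743 = 0.2464 mA.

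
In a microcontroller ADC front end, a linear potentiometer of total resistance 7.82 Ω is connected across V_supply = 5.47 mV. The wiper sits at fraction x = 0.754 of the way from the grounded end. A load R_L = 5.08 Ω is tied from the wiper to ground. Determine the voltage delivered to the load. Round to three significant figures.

Lower segment x·R_p = 5.896 Ω; upper segment (1−x)·R_p = 1.924 Ω.
(x·R_p) ‖ R_L = 2.729 Ω.
Then V_out = V_supply · 2.729/(1.924 + 2.729) = 3.208 mV.
(Unloaded: V_out = x·V_supply = 4.12 mV.)

V_out ≈ 3.21 mV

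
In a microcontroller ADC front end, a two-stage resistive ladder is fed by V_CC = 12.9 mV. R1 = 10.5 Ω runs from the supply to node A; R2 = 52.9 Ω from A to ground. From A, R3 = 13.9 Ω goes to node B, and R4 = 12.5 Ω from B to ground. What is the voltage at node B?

V_B ≈ 3.83 mV

Looking into the second stage from A: R3 + R4 = 26.40 Ω appears in parallel with R2.
R2 ‖ (R3+R4) = 17.61 Ω.
V_A = 12.9 × 17.61/(10.5 + 17.61) = 8.082 mV.
Stage 2 is unloaded, so V_B = V_A · R4/(R3+R4) = 8.082 × 12.5/26.40 = 3.827 mV.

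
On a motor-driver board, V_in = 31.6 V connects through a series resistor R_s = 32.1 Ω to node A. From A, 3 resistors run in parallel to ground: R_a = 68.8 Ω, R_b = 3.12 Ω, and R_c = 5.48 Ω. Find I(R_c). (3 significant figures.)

Equivalent of the parallel group: R_p = 1.932 Ω.
V_A by voltage divider: V_A = 31.6 × 1.932/(32.1 + 1.932) = 1.794 V.
Branch current I = V_A/R_c = 1.794/5.48 = 0.3274 A.
(Equivalently: I_total = 0.9285 A, then current-divider fraction G_k/ΣG = 0.3526.)

I ≈ 0.327 A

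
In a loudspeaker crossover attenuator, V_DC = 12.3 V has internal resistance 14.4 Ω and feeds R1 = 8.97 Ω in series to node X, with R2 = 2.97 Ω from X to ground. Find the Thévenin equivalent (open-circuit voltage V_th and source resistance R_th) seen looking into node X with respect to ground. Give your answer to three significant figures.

V_th ≈ 1.39 V, R_th ≈ 2.64 Ω

R1' = 14.4 + 8.97 = 23.37 Ω (source resistance + R1).
With X open, the divider is unloaded: V_th = 12.3 × 2.97/26.34 = 1.387 V.
Looking into X with the source shorted: R_th = R1'·R2/(R1'+R2) = 23.37 × 2.97/26.34 = 2.635 Ω.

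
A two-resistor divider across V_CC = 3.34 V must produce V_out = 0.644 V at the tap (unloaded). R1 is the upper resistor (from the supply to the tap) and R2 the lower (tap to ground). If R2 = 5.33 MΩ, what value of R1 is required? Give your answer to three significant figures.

R1 ≈ 22.3 MΩ

The divider ratio is R2/(R1+R2) = 0.644/3.34 = 0.1928.
R1 = R2·(1/k − 1) = 5.33 × 4.186 = 22.31 MΩ.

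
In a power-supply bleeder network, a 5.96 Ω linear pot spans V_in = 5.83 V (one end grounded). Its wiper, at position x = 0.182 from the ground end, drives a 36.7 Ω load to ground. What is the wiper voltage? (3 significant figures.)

Lower segment x·R_p = 1.085 Ω; upper segment (1−x)·R_p = 4.875 Ω.
R_L loads the lower segment: effective lower R = 1.054 Ω.
Then V_out = V_in · 1.054/(4.875 + 1.054) = 1.036 V.
(Unloaded: V_out = x·V_in = 1.06 V.)

V_out ≈ 1.04 V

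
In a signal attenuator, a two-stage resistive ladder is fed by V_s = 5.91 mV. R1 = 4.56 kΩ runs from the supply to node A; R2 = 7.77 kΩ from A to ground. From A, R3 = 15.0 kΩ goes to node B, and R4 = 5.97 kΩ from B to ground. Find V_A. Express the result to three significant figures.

Looking into the second stage from A: R3 + R4 = 20.97 kΩ appears in parallel with R2.
R2 ‖ (R3+R4) = 5.669 kΩ.
First divider: V_A = V_s · 5.669/(4.56 + 5.669) = 3.275 mV.

V_A ≈ 3.28 mV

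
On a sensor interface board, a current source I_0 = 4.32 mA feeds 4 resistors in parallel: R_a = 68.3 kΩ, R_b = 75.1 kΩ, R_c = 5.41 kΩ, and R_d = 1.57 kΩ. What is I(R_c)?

I ≈ 0.940 mA

ΣG = 1/68.3 + 1/75.1 + 1/5.41 + 1/1.57 = 0.8497.
Current divider: I(R_c) = I_0 · G_k/ΣG = 4.32 × (0.1848/0.8497) = 4.32 × 0.2175 = 0.9397 mA.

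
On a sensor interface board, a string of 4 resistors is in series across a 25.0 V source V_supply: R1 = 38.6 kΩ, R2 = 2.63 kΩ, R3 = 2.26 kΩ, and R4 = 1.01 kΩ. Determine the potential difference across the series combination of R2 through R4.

V ≈ 3.31 V

ΣR = 38.6 + 2.63 + 2.26 + 1.01 = 44.50 kΩ.
R_{R2..R4} = 2.63 + 2.26 + 1.01 = 5.900 kΩ.
Voltage divider: V = V_supply · (5.900 / 44.50) = 25.0 × 0.1326 = 3.315 V.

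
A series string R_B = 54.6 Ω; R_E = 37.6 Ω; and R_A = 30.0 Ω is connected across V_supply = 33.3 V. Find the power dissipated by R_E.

P ≈ 2.79 W

The common current is I = 33.3/122.2 = 0.2725 A.
P = I²R = 0.07426 × 37.6 = 2.792 W.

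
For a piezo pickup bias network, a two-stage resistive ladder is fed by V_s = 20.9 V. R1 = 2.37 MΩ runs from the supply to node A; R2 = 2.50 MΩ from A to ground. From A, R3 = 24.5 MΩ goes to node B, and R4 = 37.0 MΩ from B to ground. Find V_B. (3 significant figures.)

Looking into the second stage from A: R3 + R4 = 61.50 MΩ appears in parallel with R2.
Effective lower resistance at A: R2 ‖ 61.50 = 2.402 MΩ.
First divider: V_A = V_s · 2.402/(2.37 + 2.402) = 10.52 V.
Stage 2 is unloaded, so V_B = V_A · R4/(R3+R4) = 10.52 × 37.0/61.50 = 6.330 V.

V_B ≈ 6.33 V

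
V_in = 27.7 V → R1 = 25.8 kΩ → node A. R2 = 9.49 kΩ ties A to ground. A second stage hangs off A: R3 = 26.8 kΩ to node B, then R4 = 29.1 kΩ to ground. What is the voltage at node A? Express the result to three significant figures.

Looking into the second stage from A: R3 + R4 = 55.90 kΩ appears in parallel with R2.
R2 ‖ (R3+R4) = 8.113 kΩ.
First divider: V_A = V_in · 8.113/(25.8 + 8.113) = 6.626 V.

V_A ≈ 6.63 V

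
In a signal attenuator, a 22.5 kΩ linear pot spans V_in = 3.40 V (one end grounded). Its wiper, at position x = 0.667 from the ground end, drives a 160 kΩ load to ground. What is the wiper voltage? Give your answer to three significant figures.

The pot divides into 7.492 kΩ above the wiper and 15.01 kΩ below.
(x·R_p) ‖ R_L = 13.72 kΩ.
Then V_out = V_in · 13.72/(7.492 + 13.72) = 2.199 V.

V_out ≈ 2.20 V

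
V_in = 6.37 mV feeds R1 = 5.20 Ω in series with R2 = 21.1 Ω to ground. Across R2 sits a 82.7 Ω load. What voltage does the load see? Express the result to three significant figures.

The load sits in parallel with R2, giving an effective lower resistance R2' = R2·R_L/(R2+R_L) = 16.81 Ω.
Voltage divider with the loaded lower leg: V_out = 6.37 × 16.81/(5.20 + 16.81) = 6.37 × 0.7638 = 4.865 mV.

V_out ≈ 4.87 mV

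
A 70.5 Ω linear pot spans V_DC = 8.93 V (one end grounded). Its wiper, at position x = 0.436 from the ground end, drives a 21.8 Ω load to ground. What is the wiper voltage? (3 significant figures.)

Split the track: R_lower = x·R_p = 30.74 Ω, R_upper = (1−x)·R_p = 39.76 Ω.
Lower segment in parallel with the load: 30.74 ‖ 21.8 = 12.75 Ω.
Then V_out = V_DC · 12.75/(39.76 + 12.75) = 2.169 V.

V_out ≈ 2.17 V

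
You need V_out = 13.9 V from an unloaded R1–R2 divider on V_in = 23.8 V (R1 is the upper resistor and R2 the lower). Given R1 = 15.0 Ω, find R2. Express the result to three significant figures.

The divider ratio is R2/(R1+R2) = 13.9/23.8 = 0.5840.
So R2 = R1 · V_out/(V_in − V_out) = 15.0 × 13.9/(23.8 − 13.9) = 15.0 × 1.404 = 21.06 Ω.

R2 ≈ 21.1 Ω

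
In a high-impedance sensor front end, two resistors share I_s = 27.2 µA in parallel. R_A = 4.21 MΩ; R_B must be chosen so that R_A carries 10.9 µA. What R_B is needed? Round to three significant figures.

Two-branch current divider: I_A = I_s · R_B/(R_A + R_B).
10.9/27.2 = R_B/(R_A + R_B) → R_B = R_A · (0.4007)/(1 − 0.4007) = 4.21 × 0.6687 = 2.815 MΩ.

R_B ≈ 2.82 MΩ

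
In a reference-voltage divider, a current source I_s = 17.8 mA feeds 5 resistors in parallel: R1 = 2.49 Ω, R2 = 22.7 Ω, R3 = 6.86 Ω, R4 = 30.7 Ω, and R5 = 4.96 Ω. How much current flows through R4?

I ≈ 0.702 mA

Total conductance ΣG = 1/2.49 + 1/22.7 + 1/6.86 + 1/30.7 + 1/4.96 = 0.8256 (units of 1/Ω).
Current divider: I(R4) = I_s · G_k/ΣG = 17.8 × (0.03257/0.8256) = 17.8 × 0.03945 = 0.7023 mA.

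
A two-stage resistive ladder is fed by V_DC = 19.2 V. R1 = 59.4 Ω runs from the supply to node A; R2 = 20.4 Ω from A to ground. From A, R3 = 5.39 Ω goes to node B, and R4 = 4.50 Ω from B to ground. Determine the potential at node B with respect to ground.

The second stage (R3 + R4 = 9.890 Ω) loads node A in parallel with R2.
Effective lower resistance at A: R2 ‖ 9.890 = 6.661 Ω.
V_A = 19.2 × 6.661/(59.4 + 6.661) = 1.936 V.
Then the unloaded second divider: V_B = V_A × R4/(R3+R4) = 1.936 × 0.4550 = 0.8808 V.

V_B ≈ 0.881 V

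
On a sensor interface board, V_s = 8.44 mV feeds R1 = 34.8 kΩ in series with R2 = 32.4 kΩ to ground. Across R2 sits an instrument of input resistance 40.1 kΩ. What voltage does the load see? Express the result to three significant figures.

R2 ‖ R_L = (32.4 × 40.1)/(32.4 + 40.1) = 17.92 kΩ.
Voltage divider with the loaded lower leg: V_out = 8.44 × 17.92/(34.8 + 17.92) = 8.44 × 0.3399 = 2.869 mV.

V_out ≈ 2.87 mV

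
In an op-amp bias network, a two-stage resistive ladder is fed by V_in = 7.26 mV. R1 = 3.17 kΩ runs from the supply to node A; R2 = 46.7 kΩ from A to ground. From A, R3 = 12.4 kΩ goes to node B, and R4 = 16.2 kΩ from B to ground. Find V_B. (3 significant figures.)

The second stage (R3 + R4 = 28.60 kΩ) loads node A in parallel with R2.
R2 ‖ (R3+R4) = 17.74 kΩ.
V_A = 7.26 × 17.74/(3.17 + 17.74) = 6.159 mV.
Then the unloaded second divider: V_B = V_A × R4/(R3+R4) = 6.159 × 0.5664 = 3.489 mV.

V_B ≈ 3.49 mV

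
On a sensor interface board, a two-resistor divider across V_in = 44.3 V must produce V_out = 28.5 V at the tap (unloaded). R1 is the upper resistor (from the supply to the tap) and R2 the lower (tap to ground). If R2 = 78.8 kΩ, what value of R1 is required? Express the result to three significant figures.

The divider ratio is R2/(R1+R2) = 28.5/44.3 = 0.6433.
Rearranging, R1 = R2·(1−k)/k = 78.8 × 0.5544 = 43.69 kΩ.

R1 ≈ 43.7 kΩ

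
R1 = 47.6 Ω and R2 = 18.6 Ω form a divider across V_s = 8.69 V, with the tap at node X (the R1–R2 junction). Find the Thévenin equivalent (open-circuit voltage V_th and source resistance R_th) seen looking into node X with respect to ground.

V_th ≈ 2.44 V, R_th ≈ 13.4 Ω

With X open, the divider is unloaded: V_th = 8.69 × 18.6/66.20 = 2.442 V.
Zeroing V_s shorts the top of R1 to ground, so R_th = R1 ‖ R2 = 13.37 Ω.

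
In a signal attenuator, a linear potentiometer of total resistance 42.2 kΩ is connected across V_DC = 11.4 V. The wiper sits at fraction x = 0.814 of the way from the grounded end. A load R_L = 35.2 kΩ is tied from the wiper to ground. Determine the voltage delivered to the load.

V_out ≈ 7.85 V

Split the track: R_lower = x·R_p = 34.35 kΩ, R_upper = (1−x)·R_p = 7.849 kΩ.
(x·R_p) ‖ R_L = 17.39 kΩ.
Then V_out = V_DC · 17.39/(7.849 + 17.39) = 7.854 V.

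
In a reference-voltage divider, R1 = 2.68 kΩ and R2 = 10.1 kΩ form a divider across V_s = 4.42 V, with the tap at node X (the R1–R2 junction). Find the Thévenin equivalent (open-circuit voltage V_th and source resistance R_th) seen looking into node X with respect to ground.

V_th is the unloaded tap voltage: V_s · R2/(R1+R2) = 4.42 × 0.7903 = 3.493 V.
With V_s suppressed (replaced by a short), R_th = R1 ‖ R2 = (2.680 × 10.1)/(2.680 + 10.1) = 2.118 kΩ.

V_th ≈ 3.49 V, R_th ≈ 2.12 kΩ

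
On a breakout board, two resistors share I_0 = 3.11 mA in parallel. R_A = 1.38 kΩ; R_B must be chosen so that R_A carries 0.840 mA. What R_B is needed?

R_B ≈ 0.511 kΩ

The fraction through R_A equals R_B/(R_A+R_B).
With f = 0.2701, R_B = R_A · f/(1−f) = 1.38 × 0.3700 = 0.5107 kΩ.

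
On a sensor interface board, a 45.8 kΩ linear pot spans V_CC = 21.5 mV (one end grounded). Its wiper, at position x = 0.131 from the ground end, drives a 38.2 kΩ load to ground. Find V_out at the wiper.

Split the track: R_lower = x·R_p = 6.000 kΩ, R_upper = (1−x)·R_p = 39.80 kΩ.
R_L loads the lower segment: effective lower R = 5.185 kΩ.
V_out = 21.5 × 5.185/(39.80 + 5.185) = 2.478 mV.

V_out ≈ 2.48 mV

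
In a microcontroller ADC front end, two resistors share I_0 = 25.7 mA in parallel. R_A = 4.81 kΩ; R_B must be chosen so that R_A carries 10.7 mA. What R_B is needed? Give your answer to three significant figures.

Two-branch current divider: I_A = I_0 · R_B/(R_A + R_B).
With f = 0.4163, R_B = R_A · f/(1−f) = 4.81 × 0.7133 = 3.431 kΩ.

R_B ≈ 3.43 kΩ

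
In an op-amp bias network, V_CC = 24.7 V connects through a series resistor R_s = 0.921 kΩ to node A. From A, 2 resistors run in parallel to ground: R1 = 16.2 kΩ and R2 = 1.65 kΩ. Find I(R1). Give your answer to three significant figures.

Parallel bank: R_p = 1/(1/16.2 + 1/1.65) = 1.497 kΩ.
Node voltage V_A = V_CC · R_p/(R_s + R_p) = 24.7 × 0.6192 = 15.29 V.
I(R1) = V_A / R1 = 15.29/16.2 = 0.9441 mA.
(Equivalently: I_total = 10.21 mA, then current-divider fraction G_k/ΣG = 0.09244.)

I ≈ 0.944 mA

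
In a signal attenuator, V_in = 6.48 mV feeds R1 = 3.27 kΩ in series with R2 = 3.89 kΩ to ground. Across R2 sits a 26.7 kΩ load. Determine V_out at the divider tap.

V_out ≈ 3.30 mV

First combine the lower leg with the load: R2 ‖ R_L = 3.395 kΩ.
Now apply the divider: V_out = 6.48 × 0.5094 = 3.301 mV.
(Unloaded it would be 3.52 mV; the load pulls it down.)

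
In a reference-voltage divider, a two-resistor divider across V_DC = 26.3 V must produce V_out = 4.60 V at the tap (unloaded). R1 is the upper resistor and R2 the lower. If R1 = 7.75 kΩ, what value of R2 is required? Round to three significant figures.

R2 ≈ 1.64 kΩ

Required fraction k = V_out/V_DC = 0.1749.
R2 = R1 · 0.1749/(1 − 0.1749) = 1.643 kΩ.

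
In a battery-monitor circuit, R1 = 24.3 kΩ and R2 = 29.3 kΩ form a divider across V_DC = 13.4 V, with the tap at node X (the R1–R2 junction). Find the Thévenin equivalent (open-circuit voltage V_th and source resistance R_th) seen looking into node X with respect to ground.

With X open, the divider is unloaded: V_th = 13.4 × 29.3/53.60 = 7.325 V.
Looking into X with the source shorted: R_th = R1·R2/(R1+R2) = 24.30 × 29.3/53.60 = 13.28 kΩ.

V_th ≈ 7.33 V, R_th ≈ 13.3 kΩ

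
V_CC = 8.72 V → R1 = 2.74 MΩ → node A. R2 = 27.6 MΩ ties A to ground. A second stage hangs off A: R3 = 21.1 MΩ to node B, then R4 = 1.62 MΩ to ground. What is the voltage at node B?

The second stage (R3 + R4 = 22.72 MΩ) loads node A in parallel with R2.
Effective lower resistance at A: R2 ‖ 22.72 = 12.46 MΩ.
First divider: V_A = V_CC · 12.46/(2.74 + 12.46) = 7.148 V.
Then the unloaded second divider: V_B = V_A × R4/(R3+R4) = 7.148 × 0.07130 = 0.5097 V.

V_B ≈ 0.510 V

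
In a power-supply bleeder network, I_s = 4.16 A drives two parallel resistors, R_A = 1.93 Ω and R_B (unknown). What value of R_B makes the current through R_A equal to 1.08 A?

In a two-way split, I_A/I_s = R_B/(R_A + R_B).
With f = 0.2596, R_B = R_A · f/(1−f) = 1.93 × 0.3506 = 0.6768 Ω.

R_B ≈ 0.677 Ω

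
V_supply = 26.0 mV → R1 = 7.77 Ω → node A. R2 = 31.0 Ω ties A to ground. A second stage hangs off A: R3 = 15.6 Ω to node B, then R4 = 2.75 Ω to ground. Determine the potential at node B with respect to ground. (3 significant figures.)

Looking into the second stage from A: R3 + R4 = 18.35 Ω appears in parallel with R2.
R2 ‖ (R3+R4) = 11.53 Ω.
First divider: V_A = V_supply · 11.53/(7.77 + 11.53) = 15.53 mV.
Then the unloaded second divider: V_B = V_A × R4/(R3+R4) = 15.53 × 0.1499 = 2.328 mV.

V_B ≈ 2.33 mV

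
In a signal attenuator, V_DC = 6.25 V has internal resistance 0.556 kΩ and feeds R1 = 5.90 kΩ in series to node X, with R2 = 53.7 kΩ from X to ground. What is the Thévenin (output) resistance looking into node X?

R1' = 0.556 + 5.90 = 6.456 kΩ (source resistance + R1).
Looking into X with the source shorted: R_th = R1'·R2/(R1'+R2) = 6.456 × 53.7/60.16 = 5.763 kΩ.

R_th ≈ 5.76 kΩ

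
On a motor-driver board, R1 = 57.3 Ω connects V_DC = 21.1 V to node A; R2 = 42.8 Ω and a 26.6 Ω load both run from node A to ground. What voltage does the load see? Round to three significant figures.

R2 ‖ R_L = (42.8 × 26.6)/(42.8 + 26.6) = 16.40 Ω.
Now apply the divider: V_out = 21.1 × 0.2226 = 4.696 V.

V_out ≈ 4.70 V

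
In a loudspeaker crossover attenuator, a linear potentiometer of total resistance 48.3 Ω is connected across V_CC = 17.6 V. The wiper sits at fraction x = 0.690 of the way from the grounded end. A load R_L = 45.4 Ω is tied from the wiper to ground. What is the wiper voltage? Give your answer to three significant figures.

V_out ≈ 9.89 V

The pot divides into 14.97 Ω above the wiper and 33.33 Ω below.
Lower segment in parallel with the load: 33.33 ‖ 45.4 = 19.22 Ω.
Loaded-divider output: V_out = 17.6 × 0.5621 = 9.893 V.
(Unloaded: V_out = x·V_CC = 12.1 V.)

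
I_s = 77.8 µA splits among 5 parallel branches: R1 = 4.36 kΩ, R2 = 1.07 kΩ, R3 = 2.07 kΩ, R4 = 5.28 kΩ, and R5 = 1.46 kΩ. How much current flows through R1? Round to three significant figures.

I ≈ 7.08 µA

ΣG = 1/4.36 + 1/1.07 + 1/2.07 + 1/5.28 + 1/1.46 = 2.521.
R1 takes the fraction G_k/ΣG = 0.2294/2.521 = 0.09097, so I = 77.8 × 0.09097 = 7.077 µA.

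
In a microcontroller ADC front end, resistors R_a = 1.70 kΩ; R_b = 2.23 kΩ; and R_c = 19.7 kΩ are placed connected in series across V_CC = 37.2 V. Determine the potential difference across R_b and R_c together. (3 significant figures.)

Series total: ΣR = 1.70 + 2.23 + 19.7 = 23.63 kΩ.
R_{R_b..R_c} = 2.23 + 19.7 = 21.93 kΩ.
Voltage divider: V = V_CC · (21.93 / 23.63) = 37.2 × 0.9281 = 34.52 V.

V ≈ 34.5 V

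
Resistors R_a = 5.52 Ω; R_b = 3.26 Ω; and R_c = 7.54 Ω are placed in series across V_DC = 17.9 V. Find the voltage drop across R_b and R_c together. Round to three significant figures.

Series total: ΣR = 5.52 + 3.26 + 7.54 = 16.32 Ω.
R_{R_b..R_c} = 3.26 + 7.54 = 10.80 Ω.
Voltage divider: V = V_DC · (10.80 / 16.32) = 17.9 × 0.6618 = 11.85 V.

V ≈ 11.8 V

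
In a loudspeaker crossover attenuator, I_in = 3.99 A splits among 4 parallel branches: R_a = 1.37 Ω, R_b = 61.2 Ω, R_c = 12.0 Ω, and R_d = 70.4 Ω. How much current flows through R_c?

ΣG = 1/1.37 + 1/61.2 + 1/12.0 + 1/70.4 = 0.8438.
Current divider: I(R_c) = I_in · G_k/ΣG = 3.99 × (0.08333/0.8438) = 3.99 × 0.09876 = 0.3940 A.

I ≈ 0.394 A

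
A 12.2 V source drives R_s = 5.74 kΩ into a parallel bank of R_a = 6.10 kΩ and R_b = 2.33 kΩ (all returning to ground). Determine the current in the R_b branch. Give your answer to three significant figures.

I ≈ 1.19 mA

Equivalent of the parallel group: R_p = 1.686 kΩ.
V_A by voltage divider: V_A = 12.2 × 1.686/(5.74 + 1.686) = 2.770 V.
Branch current I = V_A/R_b = 2.770/2.33 = 1.189 mA.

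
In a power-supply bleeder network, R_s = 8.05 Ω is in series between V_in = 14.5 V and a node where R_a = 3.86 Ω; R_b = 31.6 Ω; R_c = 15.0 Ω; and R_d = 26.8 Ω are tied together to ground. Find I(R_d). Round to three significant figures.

I ≈ 0.130 A

Equivalent of the parallel group: R_p = 2.534 Ω.
V_A by voltage divider: V_A = 14.5 × 2.534/(8.05 + 2.534) = 3.471 V.
I(R_d) = V_A / R_d = 3.471/26.8 = 0.1295 A.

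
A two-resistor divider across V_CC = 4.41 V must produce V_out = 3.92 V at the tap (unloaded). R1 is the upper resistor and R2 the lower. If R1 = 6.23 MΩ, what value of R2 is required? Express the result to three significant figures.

Required fraction k = V_out/V_CC = 0.8889.
R2 = R1 · 0.8889/(1 − 0.8889) = 49.84 MΩ.

R2 ≈ 49.8 MΩ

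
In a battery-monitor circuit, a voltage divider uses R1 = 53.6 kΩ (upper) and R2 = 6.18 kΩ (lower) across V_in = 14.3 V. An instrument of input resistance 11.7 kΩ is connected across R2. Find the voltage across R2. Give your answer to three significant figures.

The load sits in parallel with R2, giving an effective lower resistance R2' = R2·R_L/(R2+R_L) = 4.044 kΩ.
Voltage divider with the loaded lower leg: V_out = 14.3 × 4.044/(53.6 + 4.044) = 14.3 × 0.07015 = 1.003 V.

V_out ≈ 1.00 V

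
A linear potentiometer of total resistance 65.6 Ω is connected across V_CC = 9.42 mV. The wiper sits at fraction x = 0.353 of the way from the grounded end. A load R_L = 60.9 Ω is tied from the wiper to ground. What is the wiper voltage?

The pot divides into 42.44 Ω above the wiper and 23.16 Ω below.
Lower segment in parallel with the load: 23.16 ‖ 60.9 = 16.78 Ω.
Then V_out = V_CC · 16.78/(42.44 + 16.78) = 2.669 mV.

V_out ≈ 2.67 mV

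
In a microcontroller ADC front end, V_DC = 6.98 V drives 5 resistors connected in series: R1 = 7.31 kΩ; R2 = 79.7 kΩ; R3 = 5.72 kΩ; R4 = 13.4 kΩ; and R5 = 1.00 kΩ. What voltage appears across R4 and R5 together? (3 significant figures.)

V ≈ 0.938 V

ΣR = 7.31 + 79.7 + 5.72 + 13.4 + 1.00 = 107.1 kΩ.
R_{R4..R5} = 13.4 + 1.00 = 14.40 kΩ.
V = V_DC · R/ΣR = 6.98 × 0.1344 = 0.9382 V.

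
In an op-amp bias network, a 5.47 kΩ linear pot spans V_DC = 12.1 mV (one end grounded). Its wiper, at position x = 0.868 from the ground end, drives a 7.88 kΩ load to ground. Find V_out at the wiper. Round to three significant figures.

The pot divides into 0.7220 kΩ above the wiper and 4.748 kΩ below.
(x·R_p) ‖ R_L = 2.963 kΩ.
Then V_out = V_DC · 2.963/(0.7220 + 2.963) = 9.729 mV.

V_out ≈ 9.73 mV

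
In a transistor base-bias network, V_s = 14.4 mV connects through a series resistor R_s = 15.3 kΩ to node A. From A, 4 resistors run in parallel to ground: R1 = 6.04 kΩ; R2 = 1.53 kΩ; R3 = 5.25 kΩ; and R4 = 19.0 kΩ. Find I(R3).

I ≈ 0.159 µA

Parallel bank: R_p = 1/(1/6.04 + 1/1.53 + 1/5.25 + 1/19.0) = 0.9414 kΩ.
Node voltage V_A = V_s · R_p/(R_s + R_p) = 14.4 × 0.05796 = 0.8347 mV.
I(R3) = V_A / R3 = 0.8347/5.25 = 0.1590 µA.
(Equivalently: I_total = 0.8866 µA, then current-divider fraction G_k/ΣG = 0.1793.)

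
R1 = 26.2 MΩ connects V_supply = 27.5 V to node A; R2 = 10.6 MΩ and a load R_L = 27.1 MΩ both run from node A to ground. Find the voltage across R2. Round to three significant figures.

R2 ‖ R_L = (10.6 × 27.1)/(10.6 + 27.1) = 7.620 MΩ.
Then V_out = V_supply · R2'/(R1 + R2') = 27.5 × 7.620/33.82 = 6.196 V.

V_out ≈ 6.20 V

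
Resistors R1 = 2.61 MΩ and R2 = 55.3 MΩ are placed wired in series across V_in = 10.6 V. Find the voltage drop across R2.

V ≈ 10.1 V

Total series resistance ΣR = 2.61 + 55.3 = 57.91 MΩ.
By the voltage-divider rule, V = 10.6 × 55.30/57.91 = 10.12 V.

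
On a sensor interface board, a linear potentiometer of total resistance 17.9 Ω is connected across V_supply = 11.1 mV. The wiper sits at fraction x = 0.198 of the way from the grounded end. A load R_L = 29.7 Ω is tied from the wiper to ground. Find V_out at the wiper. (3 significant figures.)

The pot divides into 14.36 Ω above the wiper and 3.544 Ω below.
R_L loads the lower segment: effective lower R = 3.166 Ω.
V_out = 11.1 × 3.166/(14.36 + 3.166) = 2.006 mV.

V_out ≈ 2.01 mV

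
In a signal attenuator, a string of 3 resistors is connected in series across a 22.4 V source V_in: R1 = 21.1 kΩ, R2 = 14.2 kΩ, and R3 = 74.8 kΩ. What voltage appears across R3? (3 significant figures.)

V ≈ 15.2 V

Series total: ΣR = 21.1 + 14.2 + 74.8 = 110.1 kΩ.
By the voltage-divider rule, V = 22.4 × 74.80/110.1 = 15.22 V.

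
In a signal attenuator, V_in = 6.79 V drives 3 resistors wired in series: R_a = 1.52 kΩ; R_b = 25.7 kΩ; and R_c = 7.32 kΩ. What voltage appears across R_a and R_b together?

V ≈ 5.35 V

ΣR = 1.52 + 25.7 + 7.32 = 34.54 kΩ.
R_{R_a..R_b} = 1.52 + 25.7 = 27.22 kΩ.
V = V_in · R/ΣR = 6.79 × 0.7881 = 5.351 V.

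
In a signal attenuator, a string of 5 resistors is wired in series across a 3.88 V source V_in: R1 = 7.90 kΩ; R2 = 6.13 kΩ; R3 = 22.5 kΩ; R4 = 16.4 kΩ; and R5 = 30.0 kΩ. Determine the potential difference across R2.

V ≈ 0.287 V

Total series resistance ΣR = 7.90 + 6.13 + 22.5 + 16.4 + 30.0 = 82.93 kΩ.
V = V_in · R/ΣR = 3.88 × 0.07392 = 0.2868 V.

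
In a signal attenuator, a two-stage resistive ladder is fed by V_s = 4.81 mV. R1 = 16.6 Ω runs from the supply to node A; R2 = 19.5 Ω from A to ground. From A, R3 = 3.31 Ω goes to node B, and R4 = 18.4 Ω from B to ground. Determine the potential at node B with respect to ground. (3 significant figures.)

Node A sees R2 in parallel with the series input of stage 2, R3 + R4 = 21.71 Ω.
Effective lower resistance at A: R2 ‖ 21.71 = 10.27 Ω.
So V_A = 4.81 × 0.3823 = 1.839 mV.
V_B = V_A × 0.8475 = 1.558 mV.

V_B ≈ 1.56 mV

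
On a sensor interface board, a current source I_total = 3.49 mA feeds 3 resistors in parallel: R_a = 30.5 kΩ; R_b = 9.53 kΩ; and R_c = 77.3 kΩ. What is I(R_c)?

ΣG = 1/30.5 + 1/9.53 + 1/77.3 = 0.1507.
Current divider: I(R_c) = I_total · G_k/ΣG = 3.49 × (0.01294/0.1507) = 3.49 × 0.08587 = 0.2997 mA.

I ≈ 0.300 mA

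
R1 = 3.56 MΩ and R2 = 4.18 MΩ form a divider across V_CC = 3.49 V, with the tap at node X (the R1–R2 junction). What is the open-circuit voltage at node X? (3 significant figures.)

V_th ≈ 1.88 V

Open-circuit (no load on X): V_th = V_CC · R2/(R1 + R2) = 3.49 × 4.18/(3.560 + 4.18) = 1.885 V.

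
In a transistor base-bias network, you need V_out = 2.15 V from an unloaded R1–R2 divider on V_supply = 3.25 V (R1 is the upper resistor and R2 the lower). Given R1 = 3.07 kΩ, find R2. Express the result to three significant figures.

V_out/V_supply = R2/(R1+R2) = 0.6615.
R2 = R1 · 0.6615/(1 − 0.6615) = 6.000 kΩ.

R2 ≈ 6.00 kΩ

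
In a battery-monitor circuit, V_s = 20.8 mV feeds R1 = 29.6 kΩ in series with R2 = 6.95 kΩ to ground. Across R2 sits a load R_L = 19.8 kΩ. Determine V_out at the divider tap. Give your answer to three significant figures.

V_out ≈ 3.08 mV

R2 ‖ R_L = (6.95 × 19.8)/(6.95 + 19.8) = 5.144 kΩ.
Voltage divider with the loaded lower leg: V_out = 20.8 × 5.144/(29.6 + 5.144) = 20.8 × 0.1481 = 3.080 mV.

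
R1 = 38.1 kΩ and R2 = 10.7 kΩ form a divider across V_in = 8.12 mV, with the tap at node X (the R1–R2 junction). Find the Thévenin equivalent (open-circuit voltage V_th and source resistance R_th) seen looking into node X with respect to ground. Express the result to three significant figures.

V_th ≈ 1.78 mV, R_th ≈ 8.35 kΩ

V_th is the unloaded tap voltage: V_in · R2/(R1+R2) = 8.12 × 0.2193 = 1.780 mV.
Zeroing V_in shorts the top of R1 to ground, so R_th = R1 ‖ R2 = 8.354 kΩ.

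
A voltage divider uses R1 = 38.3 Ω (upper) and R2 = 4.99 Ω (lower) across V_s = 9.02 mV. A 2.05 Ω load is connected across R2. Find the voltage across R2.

First combine the lower leg with the load: R2 ‖ R_L = 1.453 Ω.
Then V_out = V_s · R2'/(R1 + R2') = 9.02 × 1.453/39.75 = 0.3297 mV.

V_out ≈ 0.330 mV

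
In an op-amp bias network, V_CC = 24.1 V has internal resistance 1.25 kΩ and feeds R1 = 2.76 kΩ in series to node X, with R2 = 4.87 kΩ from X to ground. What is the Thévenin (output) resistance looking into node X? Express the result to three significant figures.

R_th ≈ 2.20 kΩ

R1' = 1.25 + 2.76 = 4.010 kΩ (source resistance + R1).
Looking into X with the source shorted: R_th = R1'·R2/(R1'+R2) = 4.010 × 4.87/8.880 = 2.199 kΩ.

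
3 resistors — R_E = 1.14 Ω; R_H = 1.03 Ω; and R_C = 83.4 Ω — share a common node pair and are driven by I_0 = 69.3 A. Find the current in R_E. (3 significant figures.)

Conductances: ΣG = 1/1.14 + 1/1.03 + 1/83.4 = 1.860 (1/Ω).
By the current-divider rule, I = I_0 · G_k/ΣG = 69.3 × 0.4716 = 32.68 A.

I ≈ 32.7 A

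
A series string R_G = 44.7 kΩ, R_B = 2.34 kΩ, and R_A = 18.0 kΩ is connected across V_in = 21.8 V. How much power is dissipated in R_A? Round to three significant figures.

The common current is I = 21.8/65.04 = 0.3352 mA.
P = I²R = 0.1123 × 18.0 = 2.022 mW.

P ≈ 2.02 mW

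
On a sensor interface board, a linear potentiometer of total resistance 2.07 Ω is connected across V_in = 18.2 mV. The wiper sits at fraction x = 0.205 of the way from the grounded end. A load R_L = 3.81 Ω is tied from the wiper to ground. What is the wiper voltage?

Lower segment x·R_p = 0.4243 Ω; upper segment (1−x)·R_p = 1.646 Ω.
Lower segment in parallel with the load: 0.4243 ‖ 3.81 = 0.3818 Ω.
V_out = 18.2 × 0.3818/(1.646 + 0.3818) = 3.428 mV.

V_out ≈ 3.43 mV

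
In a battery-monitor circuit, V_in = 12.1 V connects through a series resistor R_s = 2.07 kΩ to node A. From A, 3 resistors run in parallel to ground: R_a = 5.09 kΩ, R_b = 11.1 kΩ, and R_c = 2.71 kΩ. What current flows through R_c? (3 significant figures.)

Parallel bank: R_p = 1/(1/5.09 + 1/11.1 + 1/2.71) = 1.525 kΩ.
V_A by voltage divider: V_A = 12.1 × 1.525/(2.07 + 1.525) = 5.134 V.
I(R_c) = V_A / R_c = 5.134/2.71 = 1.894 mA.

I ≈ 1.89 mA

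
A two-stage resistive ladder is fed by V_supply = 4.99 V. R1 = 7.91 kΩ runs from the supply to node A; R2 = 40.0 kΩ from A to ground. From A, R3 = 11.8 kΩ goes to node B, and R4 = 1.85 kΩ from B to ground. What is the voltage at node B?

Node A sees R2 in parallel with the series input of stage 2, R3 + R4 = 13.65 kΩ.
R2 ‖ (R3+R4) = 10.18 kΩ.
So V_A = 4.99 × 0.5627 = 2.808 V.
Stage 2 is unloaded, so V_B = V_A · R4/(R3+R4) = 2.808 × 1.85/13.65 = 0.3805 V.

V_B ≈ 0.381 V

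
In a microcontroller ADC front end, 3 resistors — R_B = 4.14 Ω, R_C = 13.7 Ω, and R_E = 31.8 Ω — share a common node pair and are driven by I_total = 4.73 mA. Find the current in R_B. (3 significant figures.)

Total conductance ΣG = 1/4.14 + 1/13.7 + 1/31.8 = 0.3460 (units of 1/Ω).
Current divider: I(R_B) = I_total · G_k/ΣG = 4.73 × (0.2415/0.3460) = 4.73 × 0.6981 = 3.302 mA.

I ≈ 3.30 mA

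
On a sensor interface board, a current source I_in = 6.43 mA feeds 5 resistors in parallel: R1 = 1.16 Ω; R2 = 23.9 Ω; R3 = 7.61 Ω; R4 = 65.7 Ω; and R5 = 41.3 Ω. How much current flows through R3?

I ≈ 0.786 mA

Conductances: ΣG = 1/1.16 + 1/23.9 + 1/7.61 + 1/65.7 + 1/41.3 = 1.075 (1/Ω).
R3 takes the fraction G_k/ΣG = 0.1314/1.075 = 0.1223, so I = 6.43 × 0.1223 = 0.7862 mA.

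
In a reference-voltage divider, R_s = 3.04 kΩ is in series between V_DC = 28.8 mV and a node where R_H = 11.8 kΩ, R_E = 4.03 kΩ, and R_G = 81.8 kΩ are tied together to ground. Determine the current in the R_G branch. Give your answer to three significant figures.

Parallel bank: R_p = 1/(1/11.8 + 1/4.03 + 1/81.8) = 2.898 kΩ.
Node voltage V_A = V_DC · R_p/(R_s + R_p) = 28.8 × 0.4880 = 14.05 mV.
Branch current I = V_A/R_G = 14.05/81.8 = 0.1718 µA.
(Equivalently: I_total = 4.850 µA, then current-divider fraction G_k/ΣG = 0.03542.)

I ≈ 0.172 µA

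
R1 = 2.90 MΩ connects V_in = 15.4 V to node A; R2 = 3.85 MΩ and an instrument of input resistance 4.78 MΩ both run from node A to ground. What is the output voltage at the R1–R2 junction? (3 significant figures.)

V_out ≈ 6.53 V

R2 ‖ R_L = (3.85 × 4.78)/(3.85 + 4.78) = 2.132 MΩ.
Now apply the divider: V_out = 15.4 × 0.4237 = 6.526 V.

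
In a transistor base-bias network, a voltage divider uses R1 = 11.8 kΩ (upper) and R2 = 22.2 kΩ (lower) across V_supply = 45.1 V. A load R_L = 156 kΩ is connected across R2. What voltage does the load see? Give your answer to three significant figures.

V_out ≈ 28.1 V

First combine the lower leg with the load: R2 ‖ R_L = 19.43 kΩ.
Then V_out = V_supply · R2'/(R1 + R2') = 45.1 × 19.43/31.23 = 28.06 V.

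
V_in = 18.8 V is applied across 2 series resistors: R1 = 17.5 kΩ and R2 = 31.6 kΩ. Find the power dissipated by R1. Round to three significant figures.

Series current I = V_in/ΣR = 18.8/49.10 = 0.3829 mA.
P(R1) = I²·R1 = (0.3829)² × 17.5 = 2.566 mW.

P ≈ 2.57 mW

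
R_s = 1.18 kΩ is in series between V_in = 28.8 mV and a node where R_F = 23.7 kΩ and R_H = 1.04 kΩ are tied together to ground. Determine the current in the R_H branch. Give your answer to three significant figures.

Parallel bank: R_p = 1/(1/23.7 + 1/1.04) = 0.9963 kΩ.
Node voltage V_A = V_in · R_p/(R_s + R_p) = 28.8 × 0.4578 = 13.18 mV.
I(R_H) = V_A / R_H = 13.18/1.04 = 12.68 µA.
(Check via current divider: I_total = 13.23 µA; share G_k/ΣG = 0.9580 → same result.)

I ≈ 12.7 µA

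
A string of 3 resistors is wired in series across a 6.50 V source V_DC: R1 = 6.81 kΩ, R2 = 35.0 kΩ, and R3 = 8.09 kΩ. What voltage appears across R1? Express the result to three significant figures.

Series total: ΣR = 6.81 + 35.0 + 8.09 = 49.90 kΩ.
V = V_DC · R/ΣR = 6.50 × 0.1365 = 0.8871 V.

V ≈ 0.887 V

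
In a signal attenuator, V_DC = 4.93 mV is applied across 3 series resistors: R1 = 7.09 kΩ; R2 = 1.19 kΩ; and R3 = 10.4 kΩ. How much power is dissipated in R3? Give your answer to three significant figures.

P ≈ 0.724 nW

The common current is I = 4.93/18.68 = 0.2639 µA.
V(R3) = I·R = 2.745 mV; P = V·I = 2.745 × 0.2639 = 0.7244 nW.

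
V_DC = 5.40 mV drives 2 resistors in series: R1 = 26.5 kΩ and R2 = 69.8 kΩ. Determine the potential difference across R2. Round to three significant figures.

V ≈ 3.91 mV

Series total: ΣR = 26.5 + 69.8 = 96.30 kΩ.
Voltage divider: V = V_DC · (69.80 / 96.30) = 5.40 × 0.7248 = 3.914 mV.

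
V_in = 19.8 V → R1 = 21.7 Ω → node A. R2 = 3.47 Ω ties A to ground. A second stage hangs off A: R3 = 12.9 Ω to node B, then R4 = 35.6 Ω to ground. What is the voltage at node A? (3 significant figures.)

Looking into the second stage from A: R3 + R4 = 48.50 Ω appears in parallel with R2.
R2 ‖ (R3+R4) = 3.238 Ω.
V_A = 19.8 × 3.238/(21.7 + 3.238) = 2.571 V.

V_A ≈ 2.57 V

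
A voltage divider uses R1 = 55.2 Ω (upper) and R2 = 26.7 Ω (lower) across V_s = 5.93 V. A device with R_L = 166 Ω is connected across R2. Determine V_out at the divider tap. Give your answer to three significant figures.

V_out ≈ 1.74 V

The load sits in parallel with R2, giving an effective lower resistance R2' = R2·R_L/(R2+R_L) = 23.00 Ω.
Now apply the divider: V_out = 5.93 × 0.2941 = 1.744 V.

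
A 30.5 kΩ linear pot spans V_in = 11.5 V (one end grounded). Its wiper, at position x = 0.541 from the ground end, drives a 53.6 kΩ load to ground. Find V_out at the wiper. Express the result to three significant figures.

Lower segment x·R_p = 16.50 kΩ; upper segment (1−x)·R_p = 14.00 kΩ.
Lower segment in parallel with the load: 16.50 ‖ 53.6 = 12.62 kΩ.
V_out = 11.5 × 12.62/(14.00 + 12.62) = 5.451 V.
(Unloaded: V_out = x·V_in = 6.22 V.)

V_out ≈ 5.45 V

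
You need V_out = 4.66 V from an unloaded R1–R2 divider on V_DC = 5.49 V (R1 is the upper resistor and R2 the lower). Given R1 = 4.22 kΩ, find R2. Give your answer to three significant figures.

R2 ≈ 23.7 kΩ

Required fraction k = V_out/V_DC = 0.8488.
So R2 = R1 · V_out/(V_DC − V_out) = 4.22 × 4.66/(5.49 − 4.66) = 4.22 × 5.614 = 23.69 kΩ.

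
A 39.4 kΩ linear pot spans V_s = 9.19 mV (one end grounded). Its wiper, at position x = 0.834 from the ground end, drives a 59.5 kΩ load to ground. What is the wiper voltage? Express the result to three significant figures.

Split the track: R_lower = x·R_p = 32.86 kΩ, R_upper = (1−x)·R_p = 6.540 kΩ.
(x·R_p) ‖ R_L = 21.17 kΩ.
V_out = 9.19 × 21.17/(6.540 + 21.17) = 7.021 mV.

V_out ≈ 7.02 mV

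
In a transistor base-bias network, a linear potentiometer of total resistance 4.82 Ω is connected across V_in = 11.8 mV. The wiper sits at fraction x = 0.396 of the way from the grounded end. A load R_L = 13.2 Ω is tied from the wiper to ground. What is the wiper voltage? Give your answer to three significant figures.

V_out ≈ 4.30 mV

Lower segment x·R_p = 1.909 Ω; upper segment (1−x)·R_p = 2.911 Ω.
(x·R_p) ‖ R_L = 1.668 Ω.
Then V_out = V_in · 1.668/(2.911 + 1.668) = 4.297 mV.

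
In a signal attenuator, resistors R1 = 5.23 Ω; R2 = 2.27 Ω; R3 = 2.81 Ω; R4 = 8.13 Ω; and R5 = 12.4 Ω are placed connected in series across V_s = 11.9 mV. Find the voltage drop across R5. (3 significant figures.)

Series total: ΣR = 5.23 + 2.27 + 2.81 + 8.13 + 12.4 = 30.84 Ω.
Voltage divider: V = V_s · (12.40 / 30.84) = 11.9 × 0.4021 = 4.785 mV.

V ≈ 4.78 mV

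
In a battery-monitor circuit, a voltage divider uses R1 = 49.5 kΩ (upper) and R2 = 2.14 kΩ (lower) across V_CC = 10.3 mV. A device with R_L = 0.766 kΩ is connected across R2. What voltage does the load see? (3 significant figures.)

V_out ≈ 0.116 mV

R2 ‖ R_L = (2.14 × 0.766)/(2.14 + 0.766) = 0.5641 kΩ.
Then V_out = V_CC · R2'/(R1 + R2') = 10.3 × 0.5641/50.06 = 0.1161 mV.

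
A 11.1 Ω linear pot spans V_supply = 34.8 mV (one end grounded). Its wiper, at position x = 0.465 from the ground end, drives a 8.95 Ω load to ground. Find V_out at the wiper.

V_out ≈ 12.4 mV

Lower segment x·R_p = 5.162 Ω; upper segment (1−x)·R_p = 5.938 Ω.
Lower segment in parallel with the load: 5.162 ‖ 8.95 = 3.274 Ω.
V_out = 34.8 × 3.274/(5.938 + 3.274) = 12.37 mV.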